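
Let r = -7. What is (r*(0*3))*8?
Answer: 0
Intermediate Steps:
(r*(0*3))*8 = -0*3*8 = -7*0*8 = 0*8 = 0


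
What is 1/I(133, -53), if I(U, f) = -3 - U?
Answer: -1/136 ≈ -0.0073529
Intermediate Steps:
1/I(133, -53) = 1/(-3 - 1*133) = 1/(-3 - 133) = 1/(-136) = -1/136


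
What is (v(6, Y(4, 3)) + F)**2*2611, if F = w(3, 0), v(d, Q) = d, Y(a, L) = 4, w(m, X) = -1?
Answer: 65275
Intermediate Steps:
F = -1
(v(6, Y(4, 3)) + F)**2*2611 = (6 - 1)**2*2611 = 5**2*2611 = 25*2611 = 65275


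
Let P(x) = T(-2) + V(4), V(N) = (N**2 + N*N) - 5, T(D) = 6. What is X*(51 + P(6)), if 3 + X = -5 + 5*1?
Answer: -252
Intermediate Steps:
X = -3 (X = -3 + (-5 + 5*1) = -3 + (-5 + 5) = -3 + 0 = -3)
V(N) = -5 + 2*N**2 (V(N) = (N**2 + N**2) - 5 = 2*N**2 - 5 = -5 + 2*N**2)
P(x) = 33 (P(x) = 6 + (-5 + 2*4**2) = 6 + (-5 + 2*16) = 6 + (-5 + 32) = 6 + 27 = 33)
X*(51 + P(6)) = -3*(51 + 33) = -3*84 = -252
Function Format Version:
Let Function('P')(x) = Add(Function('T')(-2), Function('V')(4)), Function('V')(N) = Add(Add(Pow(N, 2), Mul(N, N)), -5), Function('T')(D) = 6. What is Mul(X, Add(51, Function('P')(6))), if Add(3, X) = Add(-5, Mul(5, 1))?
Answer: -252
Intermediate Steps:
X = -3 (X = Add(-3, Add(-5, Mul(5, 1))) = Add(-3, Add(-5, 5)) = Add(-3, 0) = -3)
Function('V')(N) = Add(-5, Mul(2, Pow(N, 2))) (Function('V')(N) = Add(Add(Pow(N, 2), Pow(N, 2)), -5) = Add(Mul(2, Pow(N, 2)), -5) = Add(-5, Mul(2, Pow(N, 2))))
Function('P')(x) = 33 (Function('P')(x) = Add(6, Add(-5, Mul(2, Pow(4, 2)))) = Add(6, Add(-5, Mul(2, 16))) = Add(6, Add(-5, 32)) = Add(6, 27) = 33)
Mul(X, Add(51, Function('P')(6))) = Mul(-3, Add(51, 33)) = Mul(-3, 84) = -252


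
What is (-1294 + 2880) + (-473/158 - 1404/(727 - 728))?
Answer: 471947/158 ≈ 2987.0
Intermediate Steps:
(-1294 + 2880) + (-473/158 - 1404/(727 - 728)) = 1586 + (-473*1/158 - 1404/(-1)) = 1586 + (-473/158 - 1404*(-1)) = 1586 + (-473/158 + 1404) = 1586 + 221359/158 = 471947/158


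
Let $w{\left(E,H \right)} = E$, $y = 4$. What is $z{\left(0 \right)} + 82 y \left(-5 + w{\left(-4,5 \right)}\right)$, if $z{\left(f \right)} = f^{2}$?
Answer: $-2952$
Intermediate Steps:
$z{\left(0 \right)} + 82 y \left(-5 + w{\left(-4,5 \right)}\right) = 0^{2} + 82 \cdot 4 \left(-5 - 4\right) = 0 + 82 \cdot 4 \left(-9\right) = 0 + 82 \left(-36\right) = 0 - 2952 = -2952$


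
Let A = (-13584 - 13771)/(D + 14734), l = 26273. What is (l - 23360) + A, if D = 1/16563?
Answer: 710433233994/244039243 ≈ 2911.1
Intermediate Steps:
D = 1/16563 ≈ 6.0376e-5
A = -453080865/244039243 (A = (-13584 - 13771)/(1/16563 + 14734) = -27355/244039243/16563 = -27355*16563/244039243 = -453080865/244039243 ≈ -1.8566)
(l - 23360) + A = (26273 - 23360) - 453080865/244039243 = 2913 - 453080865/244039243 = 710433233994/244039243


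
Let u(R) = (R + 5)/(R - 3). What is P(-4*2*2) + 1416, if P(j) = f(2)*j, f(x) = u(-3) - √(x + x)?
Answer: 4360/3 ≈ 1453.3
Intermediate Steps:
u(R) = (5 + R)/(-3 + R)
f(x) = -⅓ - √2*√x (f(x) = (5 - 3)/(-3 - 3) - √(x + x) = 2/(-6) - √(2*x) = -⅙*2 - √2*√x = -⅓ - √2*√x)
P(j) = -7*j/3 (P(j) = (-⅓ - √2*√2)*j = (-⅓ - 2)*j = -7*j/3)
P(-4*2*2) + 1416 = -7*(-4*2)*2/3 + 1416 = -(-56)*2/3 + 1416 = -7/3*(-16) + 1416 = 112/3 + 1416 = 4360/3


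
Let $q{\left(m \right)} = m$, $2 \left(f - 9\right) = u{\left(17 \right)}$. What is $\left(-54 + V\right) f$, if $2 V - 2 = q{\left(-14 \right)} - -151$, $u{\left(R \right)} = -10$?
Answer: $62$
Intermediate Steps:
$f = 4$ ($f = 9 + \frac{1}{2} \left(-10\right) = 9 - 5 = 4$)
$V = \frac{139}{2}$ ($V = 1 + \frac{-14 - -151}{2} = 1 + \frac{-14 + 151}{2} = 1 + \frac{1}{2} \cdot 137 = 1 + \frac{137}{2} = \frac{139}{2} \approx 69.5$)
$\left(-54 + V\right) f = \left(-54 + \frac{139}{2}\right) 4 = \frac{31}{2} \cdot 4 = 62$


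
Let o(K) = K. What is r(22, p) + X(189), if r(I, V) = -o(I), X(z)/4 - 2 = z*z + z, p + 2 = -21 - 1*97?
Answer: 143626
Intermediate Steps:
p = -120 (p = -2 + (-21 - 1*97) = -2 + (-21 - 97) = -2 - 118 = -120)
X(z) = 8 + 4*z + 4*z**2 (X(z) = 8 + 4*(z*z + z) = 8 + 4*(z**2 + z) = 8 + 4*(z + z**2) = 8 + (4*z + 4*z**2) = 8 + 4*z + 4*z**2)
r(I, V) = -I
r(22, p) + X(189) = -1*22 + (8 + 4*189 + 4*189**2) = -22 + (8 + 756 + 4*35721) = -22 + (8 + 756 + 142884) = -22 + 143648 = 143626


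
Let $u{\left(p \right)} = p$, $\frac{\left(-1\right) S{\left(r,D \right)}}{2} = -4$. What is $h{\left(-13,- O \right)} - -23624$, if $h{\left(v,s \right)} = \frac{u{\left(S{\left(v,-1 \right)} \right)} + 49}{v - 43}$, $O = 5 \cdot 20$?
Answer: $\frac{1322887}{56} \approx 23623.0$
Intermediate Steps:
$S{\left(r,D \right)} = 8$ ($S{\left(r,D \right)} = \left(-2\right) \left(-4\right) = 8$)
$O = 100$
$h{\left(v,s \right)} = \frac{57}{-43 + v}$ ($h{\left(v,s \right)} = \frac{8 + 49}{v - 43} = \frac{57}{-43 + v}$)
$h{\left(-13,- O \right)} - -23624 = \frac{57}{-43 - 13} - -23624 = \frac{57}{-56} + 23624 = 57 \left(- \frac{1}{56}\right) + 23624 = - \frac{57}{56} + 23624 = \frac{1322887}{56}$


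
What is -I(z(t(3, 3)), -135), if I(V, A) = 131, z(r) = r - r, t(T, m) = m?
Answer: -131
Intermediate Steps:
z(r) = 0
-I(z(t(3, 3)), -135) = -1*131 = -131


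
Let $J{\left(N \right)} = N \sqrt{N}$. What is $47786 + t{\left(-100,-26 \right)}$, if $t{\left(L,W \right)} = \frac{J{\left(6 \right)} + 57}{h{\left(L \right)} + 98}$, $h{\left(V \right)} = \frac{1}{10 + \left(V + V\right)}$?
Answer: $\frac{889738364}{18619} + \frac{1140 \sqrt{6}}{18619} \approx 47787.0$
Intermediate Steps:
$J{\left(N \right)} = N^{\frac{3}{2}}$
$h{\left(V \right)} = \frac{1}{10 + 2 V}$
$t{\left(L,W \right)} = \frac{57 + 6 \sqrt{6}}{98 + \frac{1}{2 \left(5 + L\right)}}$ ($t{\left(L,W \right)} = \frac{6^{\frac{3}{2}} + 57}{\frac{1}{2 \left(5 + L\right)} + 98} = \frac{6 \sqrt{6} + 57}{98 + \frac{1}{2 \left(5 + L\right)}} = \frac{57 + 6 \sqrt{6}}{98 + \frac{1}{2 \left(5 + L\right)}}$)
$47786 + t{\left(-100,-26 \right)} = 47786 + \frac{6 \left(5 - 100\right) \left(19 + 2 \sqrt{6}\right)}{981 + 196 \left(-100\right)} = 47786 + 6 \frac{1}{981 - 19600} \left(-95\right) \left(19 + 2 \sqrt{6}\right) = 47786 + 6 \frac{1}{-18619} \left(-95\right) \left(19 + 2 \sqrt{6}\right) = 47786 + 6 \left(- \frac{1}{18619}\right) \left(-95\right) \left(19 + 2 \sqrt{6}\right) = 47786 + \left(\frac{10830}{18619} + \frac{1140 \sqrt{6}}{18619}\right) = \frac{889738364}{18619} + \frac{1140 \sqrt{6}}{18619}$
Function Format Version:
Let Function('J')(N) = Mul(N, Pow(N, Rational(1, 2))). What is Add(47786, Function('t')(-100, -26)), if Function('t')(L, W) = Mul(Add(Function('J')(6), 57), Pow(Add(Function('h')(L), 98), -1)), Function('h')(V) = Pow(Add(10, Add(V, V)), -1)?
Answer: Add(Rational(889738364, 18619), Mul(Rational(1140, 18619), Pow(6, Rational(1, 2)))) ≈ 47787.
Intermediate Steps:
Function('J')(N) = Pow(N, Rational(3, 2))
Function('h')(V) = Pow(Add(10, Mul(2, V)), -1)
Function('t')(L, W) = Mul(Pow(Add(98, Mul(Rational(1, 2), Pow(Add(5, L), -1))), -1), Add(57, Mul(6, Pow(6, Rational(1, 2))))) (Function('t')(L, W) = Mul(Add(Pow(6, Rational(3, 2)), 57), Pow(Add(Mul(Rational(1, 2), Pow(Add(5, L), -1)), 98), -1)) = Mul(Add(Mul(6, Pow(6, Rational(1, 2))), 57), Pow(Add(98, Mul(Rational(1, 2), Pow(Add(5, L), -1))), -1)) = Mul(Add(57, Mul(6, Pow(6, Rational(1, 2)))), Pow(Add(98, Mul(Rational(1, 2), Pow(Add(5, L), -1))), -1)) = Mul(Pow(Add(98, Mul(Rational(1, 2), Pow(Add(5, L), -1))), -1), Add(57, Mul(6, Pow(6, Rational(1, 2))))))
Add(47786, Function('t')(-100, -26)) = Add(47786, Mul(6, Pow(Add(981, Mul(196, -100)), -1), Add(5, -100), Add(19, Mul(2, Pow(6, Rational(1, 2)))))) = Add(47786, Mul(6, Pow(Add(981, -19600), -1), -95, Add(19, Mul(2, Pow(6, Rational(1, 2)))))) = Add(47786, Mul(6, Pow(-18619, -1), -95, Add(19, Mul(2, Pow(6, Rational(1, 2)))))) = Add(47786, Mul(6, Rational(-1, 18619), -95, Add(19, Mul(2, Pow(6, Rational(1, 2)))))) = Add(47786, Add(Rational(10830, 18619), Mul(Rational(1140, 18619), Pow(6, Rational(1, 2))))) = Add(Rational(889738364, 18619), Mul(Rational(1140, 18619), Pow(6, Rational(1, 2))))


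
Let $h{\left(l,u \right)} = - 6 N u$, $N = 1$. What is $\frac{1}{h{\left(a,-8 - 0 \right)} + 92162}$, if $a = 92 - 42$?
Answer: $\frac{1}{92210} \approx 1.0845 \cdot 10^{-5}$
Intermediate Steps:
$a = 50$
$h{\left(l,u \right)} = - 6 u$ ($h{\left(l,u \right)} = \left(-6\right) 1 u = - 6 u$)
$\frac{1}{h{\left(a,-8 - 0 \right)} + 92162} = \frac{1}{- 6 \left(-8 - 0\right) + 92162} = \frac{1}{- 6 \left(-8 + 0\right) + 92162} = \frac{1}{\left(-6\right) \left(-8\right) + 92162} = \frac{1}{48 + 92162} = \frac{1}{92210}$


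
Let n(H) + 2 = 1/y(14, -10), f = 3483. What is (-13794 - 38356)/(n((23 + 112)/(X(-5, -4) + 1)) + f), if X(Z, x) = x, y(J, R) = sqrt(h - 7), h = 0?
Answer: -4264225/284636 - 175*I*sqrt(7)/284636 ≈ -14.981 - 0.0016267*I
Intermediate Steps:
y(J, R) = I*sqrt(7) (y(J, R) = sqrt(0 - 7) = sqrt(-7) = I*sqrt(7))
n(H) = -2 - I*sqrt(7)/7 (n(H) = -2 + 1/(I*sqrt(7)) = -2 - I*sqrt(7)/7)
(-13794 - 38356)/(n((23 + 112)/(X(-5, -4) + 1)) + f) = (-13794 - 38356)/((-2 - I*sqrt(7)/7) + 3483) = -52150/(3481 - I*sqrt(7)/7)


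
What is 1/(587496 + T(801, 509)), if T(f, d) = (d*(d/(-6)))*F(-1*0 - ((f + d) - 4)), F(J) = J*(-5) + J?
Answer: -3/674957084 ≈ -4.4447e-9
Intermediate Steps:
F(J) = -4*J (F(J) = -5*J + J = -4*J)
T(f, d) = -d²*(-16 + 4*d + 4*f)/6 (T(f, d) = (d*(d/(-6)))*(-4*(-1*0 - ((f + d) - 4))) = (d*(d*(-⅙)))*(-4*(0 - ((d + f) - 4))) = (d*(-d/6))*(-4*(0 - (-4 + d + f))) = (-d²/6)*(-4*(0 + (4 - d - f))) = (-d²/6)*(-4*(4 - d - f)) = (-d²/6)*(-16 + 4*d + 4*f) = -d²*(-16 + 4*d + 4*f)/6)
1/(587496 + T(801, 509)) = 1/(587496 + (⅔)*509²*(4 - 1*509 - 1*801)) = 1/(587496 + (⅔)*259081*(4 - 509 - 801)) = 1/(587496 + (⅔)*259081*(-1306)) = 1/(587496 - 676719572/3) = 1/(-674957084/3) = -3/674957084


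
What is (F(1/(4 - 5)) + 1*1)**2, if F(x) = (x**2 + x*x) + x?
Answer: 4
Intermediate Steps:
F(x) = x + 2*x**2 (F(x) = (x**2 + x**2) + x = 2*x**2 + x = x + 2*x**2)
(F(1/(4 - 5)) + 1*1)**2 = ((1 + 2/(4 - 5))/(4 - 5) + 1*1)**2 = ((1 + 2/(-1))/(-1) + 1)**2 = (-(1 + 2*(-1)) + 1)**2 = (-(1 - 2) + 1)**2 = (-1*(-1) + 1)**2 = (1 + 1)**2 = 2**2 = 4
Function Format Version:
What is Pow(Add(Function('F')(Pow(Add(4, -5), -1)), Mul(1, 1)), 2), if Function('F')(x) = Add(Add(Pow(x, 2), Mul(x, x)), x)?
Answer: 4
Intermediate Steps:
Function('F')(x) = Add(x, Mul(2, Pow(x, 2))) (Function('F')(x) = Add(Add(Pow(x, 2), Pow(x, 2)), x) = Add(Mul(2, Pow(x, 2)), x) = Add(x, Mul(2, Pow(x, 2))))
Pow(Add(Function('F')(Pow(Add(4, -5), -1)), Mul(1, 1)), 2) = Pow(Add(Mul(Pow(Add(4, -5), -1), Add(1, Mul(2, Pow(Add(4, -5), -1)))), Mul(1, 1)), 2) = Pow(Add(Mul(Pow(-1, -1), Add(1, Mul(2, Pow(-1, -1)))), 1), 2) = Pow(Add(Mul(-1, Add(1, Mul(2, -1))), 1), 2) = Pow(Add(Mul(-1, Add(1, -2)), 1), 2) = Pow(Add(Mul(-1, -1), 1), 2) = Pow(Add(1, 1), 2) = Pow(2, 2) = 4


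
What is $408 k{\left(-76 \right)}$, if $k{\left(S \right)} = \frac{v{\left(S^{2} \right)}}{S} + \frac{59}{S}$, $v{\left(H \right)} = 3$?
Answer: $- \frac{6324}{19} \approx -332.84$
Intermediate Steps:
$k{\left(S \right)} = \frac{62}{S}$ ($k{\left(S \right)} = \frac{3}{S} + \frac{59}{S} = \frac{62}{S}$)
$408 k{\left(-76 \right)} = 408 \frac{62}{-76} = 408 \cdot 62 \left(- \frac{1}{76}\right) = 408 \left(- \frac{31}{38}\right) = - \frac{6324}{19}$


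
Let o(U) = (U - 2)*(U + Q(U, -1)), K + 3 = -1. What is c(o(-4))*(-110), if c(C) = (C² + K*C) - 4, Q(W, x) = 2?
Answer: -10120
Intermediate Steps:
K = -4 (K = -3 - 1 = -4)
o(U) = (-2 + U)*(2 + U) (o(U) = (U - 2)*(U + 2) = (-2 + U)*(2 + U))
c(C) = -4 + C² - 4*C (c(C) = (C² - 4*C) - 4 = -4 + C² - 4*C)
c(o(-4))*(-110) = (-4 + (-4 + (-4)²)² - 4*(-4 + (-4)²))*(-110) = (-4 + (-4 + 16)² - 4*(-4 + 16))*(-110) = (-4 + 12² - 4*12)*(-110) = (-4 + 144 - 48)*(-110) = 92*(-110) = -10120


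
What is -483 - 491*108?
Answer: -53511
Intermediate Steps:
-483 - 491*108 = -483 - 53028 = -53511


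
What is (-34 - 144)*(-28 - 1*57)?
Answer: 15130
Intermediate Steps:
(-34 - 144)*(-28 - 1*57) = -178*(-28 - 57) = -178*(-85) = 15130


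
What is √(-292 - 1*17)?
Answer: I*√309 ≈ 17.578*I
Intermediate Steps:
√(-292 - 1*17) = √(-292 - 17) = √(-309) = I*√309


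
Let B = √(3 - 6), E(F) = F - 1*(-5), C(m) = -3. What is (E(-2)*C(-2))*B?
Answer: -9*I*√3 ≈ -15.588*I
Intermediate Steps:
E(F) = 5 + F (E(F) = F + 5 = 5 + F)
B = I*√3 (B = √(-3) = I*√3 ≈ 1.732*I)
(E(-2)*C(-2))*B = ((5 - 2)*(-3))*(I*√3) = (3*(-3))*(I*√3) = -9*I*√3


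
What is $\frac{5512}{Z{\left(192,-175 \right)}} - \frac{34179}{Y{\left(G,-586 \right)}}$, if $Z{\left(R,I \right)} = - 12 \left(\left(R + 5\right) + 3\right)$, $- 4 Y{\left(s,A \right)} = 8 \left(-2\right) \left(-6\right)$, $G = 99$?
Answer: $\frac{853097}{600} \approx 1421.8$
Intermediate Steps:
$Y{\left(s,A \right)} = -24$ ($Y{\left(s,A \right)} = - \frac{8 \left(-2\right) \left(-6\right)}{4} = - \frac{\left(-16\right) \left(-6\right)}{4} = \left(- \frac{1}{4}\right) 96 = -24$)
$Z{\left(R,I \right)} = -96 - 12 R$ ($Z{\left(R,I \right)} = - 12 \left(\left(5 + R\right) + 3\right) = - 12 \left(8 + R\right) = -96 - 12 R$)
$\frac{5512}{Z{\left(192,-175 \right)}} - \frac{34179}{Y{\left(G,-586 \right)}} = \frac{5512}{-96 - 2304} - \frac{34179}{-24} = \frac{5512}{-96 - 2304} - - \frac{11393}{8} = \frac{5512}{-2400} + \frac{11393}{8} = 5512 \left(- \frac{1}{2400}\right) + \frac{11393}{8} = - \frac{689}{300} + \frac{11393}{8} = \frac{853097}{600}$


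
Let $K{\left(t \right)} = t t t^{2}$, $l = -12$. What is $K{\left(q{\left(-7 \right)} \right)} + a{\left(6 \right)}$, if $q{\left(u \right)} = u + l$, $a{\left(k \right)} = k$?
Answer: $130327$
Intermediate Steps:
$q{\left(u \right)} = -12 + u$ ($q{\left(u \right)} = u - 12 = -12 + u$)
$K{\left(t \right)} = t^{4}$ ($K{\left(t \right)} = t^{2} t^{2} = t^{4}$)
$K{\left(q{\left(-7 \right)} \right)} + a{\left(6 \right)} = \left(-12 - 7\right)^{4} + 6 = \left(-19\right)^{4} + 6 = 130321 + 6 = 130327$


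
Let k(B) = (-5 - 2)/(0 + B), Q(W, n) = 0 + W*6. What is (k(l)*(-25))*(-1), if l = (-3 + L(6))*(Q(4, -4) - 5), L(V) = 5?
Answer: -175/38 ≈ -4.6053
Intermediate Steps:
Q(W, n) = 6*W (Q(W, n) = 0 + 6*W = 6*W)
l = 38 (l = (-3 + 5)*(6*4 - 5) = 2*(24 - 5) = 2*19 = 38)
k(B) = -7/B
(k(l)*(-25))*(-1) = (-7/38*(-25))*(-1) = (-7*1/38*(-25))*(-1) = -7/38*(-25)*(-1) = (175/38)*(-1) = -175/38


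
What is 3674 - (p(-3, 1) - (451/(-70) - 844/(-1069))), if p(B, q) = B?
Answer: 274726871/74830 ≈ 3671.3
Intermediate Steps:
3674 - (p(-3, 1) - (451/(-70) - 844/(-1069))) = 3674 - (-3 - (451/(-70) - 844/(-1069))) = 3674 - (-3 - (451*(-1/70) - 844*(-1/1069))) = 3674 - (-3 - (-451/70 + 844/1069)) = 3674 - (-3 - 1*(-423039/74830)) = 3674 - (-3 + 423039/74830) = 3674 - 1*198549/74830 = 3674 - 198549/74830 = 274726871/74830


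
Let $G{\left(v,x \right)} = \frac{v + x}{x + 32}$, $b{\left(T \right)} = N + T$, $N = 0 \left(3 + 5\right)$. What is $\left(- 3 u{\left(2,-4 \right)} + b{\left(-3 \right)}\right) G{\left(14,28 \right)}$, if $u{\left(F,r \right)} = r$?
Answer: $\frac{63}{10} \approx 6.3$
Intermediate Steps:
$N = 0$ ($N = 0 \cdot 8 = 0$)
$b{\left(T \right)} = T$ ($b{\left(T \right)} = 0 + T = T$)
$G{\left(v,x \right)} = \frac{v + x}{32 + x}$
$\left(- 3 u{\left(2,-4 \right)} + b{\left(-3 \right)}\right) G{\left(14,28 \right)} = \left(\left(-3\right) \left(-4\right) - 3\right) \frac{14 + 28}{32 + 28} = \left(12 - 3\right) \frac{1}{60} \cdot 42 = 9 \cdot \frac{1}{60} \cdot 42 = 9 \cdot \frac{7}{10} = \frac{63}{10}$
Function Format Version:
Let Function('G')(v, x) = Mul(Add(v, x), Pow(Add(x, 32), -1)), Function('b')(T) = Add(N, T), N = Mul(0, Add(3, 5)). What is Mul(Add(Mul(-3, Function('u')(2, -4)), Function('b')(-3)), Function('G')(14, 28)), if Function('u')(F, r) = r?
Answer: Rational(63, 10) ≈ 6.3000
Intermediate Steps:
N = 0 (N = Mul(0, 8) = 0)
Function('b')(T) = T (Function('b')(T) = Add(0, T) = T)
Function('G')(v, x) = Mul(Pow(Add(32, x), -1), Add(v, x)) (Function('G')(v, x) = Mul(Add(v, x), Pow(Add(32, x), -1)) = Mul(Pow(Add(32, x), -1), Add(v, x)))
Mul(Add(Mul(-3, Function('u')(2, -4)), Function('b')(-3)), Function('G')(14, 28)) = Mul(Add(Mul(-3, -4), -3), Mul(Pow(Add(32, 28), -1), Add(14, 28))) = Mul(Add(12, -3), Mul(Pow(60, -1), 42)) = Mul(9, Mul(Rational(1, 60), 42)) = Mul(9, Rational(7, 10)) = Rational(63, 10)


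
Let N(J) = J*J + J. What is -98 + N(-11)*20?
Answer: 2102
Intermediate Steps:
N(J) = J + J**2 (N(J) = J**2 + J = J + J**2)
-98 + N(-11)*20 = -98 - 11*(1 - 11)*20 = -98 - 11*(-10)*20 = -98 + 110*20 = -98 + 2200 = 2102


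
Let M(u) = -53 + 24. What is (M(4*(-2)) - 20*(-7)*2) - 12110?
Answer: -11859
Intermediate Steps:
M(u) = -29
(M(4*(-2)) - 20*(-7)*2) - 12110 = (-29 - 20*(-7)*2) - 12110 = (-29 + 140*2) - 12110 = (-29 + 280) - 12110 = 251 - 12110 = -11859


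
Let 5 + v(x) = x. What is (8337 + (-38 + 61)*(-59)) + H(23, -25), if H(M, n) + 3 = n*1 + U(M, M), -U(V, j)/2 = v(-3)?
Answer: 6968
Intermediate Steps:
v(x) = -5 + x
U(V, j) = 16 (U(V, j) = -2*(-5 - 3) = -2*(-8) = 16)
H(M, n) = 13 + n (H(M, n) = -3 + (n*1 + 16) = -3 + (n + 16) = -3 + (16 + n) = 13 + n)
(8337 + (-38 + 61)*(-59)) + H(23, -25) = (8337 + (-38 + 61)*(-59)) + (13 - 25) = (8337 + 23*(-59)) - 12 = (8337 - 1357) - 12 = 6980 - 12 = 6968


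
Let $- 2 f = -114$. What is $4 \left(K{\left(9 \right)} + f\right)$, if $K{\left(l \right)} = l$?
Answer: $264$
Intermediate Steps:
$f = 57$ ($f = \left(- \frac{1}{2}\right) \left(-114\right) = 57$)
$4 \left(K{\left(9 \right)} + f\right) = 4 \left(9 + 57\right) = 4 \cdot 66 = 264$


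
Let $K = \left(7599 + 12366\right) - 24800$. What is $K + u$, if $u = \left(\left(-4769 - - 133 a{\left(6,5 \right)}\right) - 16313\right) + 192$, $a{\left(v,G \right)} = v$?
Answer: $-24927$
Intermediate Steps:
$u = -20092$ ($u = \left(\left(-4769 - \left(-133\right) 6\right) - 16313\right) + 192 = \left(\left(-4769 - -798\right) - 16313\right) + 192 = \left(\left(-4769 + 798\right) - 16313\right) + 192 = \left(-3971 - 16313\right) + 192 = -20284 + 192 = -20092$)
$K = -4835$ ($K = 19965 - 24800 = -4835$)
$K + u = -4835 - 20092 = -24927$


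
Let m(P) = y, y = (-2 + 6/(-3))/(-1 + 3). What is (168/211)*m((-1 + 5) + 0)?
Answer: -336/211 ≈ -1.5924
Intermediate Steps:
y = -2 (y = (-2 + 6*(-⅓))/2 = (-2 - 2)*(½) = -4*½ = -2)
m(P) = -2
(168/211)*m((-1 + 5) + 0) = (168/211)*(-2) = -336/211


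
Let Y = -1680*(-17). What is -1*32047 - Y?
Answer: -60607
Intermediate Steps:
Y = 28560 (Y = -280*(-102) = 28560)
-1*32047 - Y = -1*32047 - 1*28560 = -32047 - 28560 = -60607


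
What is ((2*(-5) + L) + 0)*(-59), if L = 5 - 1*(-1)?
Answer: 236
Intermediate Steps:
L = 6 (L = 5 + 1 = 6)
((2*(-5) + L) + 0)*(-59) = ((2*(-5) + 6) + 0)*(-59) = ((-10 + 6) + 0)*(-59) = (-4 + 0)*(-59) = -4*(-59) = 236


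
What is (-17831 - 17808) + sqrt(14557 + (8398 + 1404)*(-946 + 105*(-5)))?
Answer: -35639 + 3*I*sqrt(1600465) ≈ -35639.0 + 3795.3*I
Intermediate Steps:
(-17831 - 17808) + sqrt(14557 + (8398 + 1404)*(-946 + 105*(-5))) = -35639 + sqrt(14557 + 9802*(-946 - 525)) = -35639 + sqrt(14557 + 9802*(-1471)) = -35639 + sqrt(14557 - 14418742) = -35639 + sqrt(-14404185) = -35639 + 3*I*sqrt(1600465)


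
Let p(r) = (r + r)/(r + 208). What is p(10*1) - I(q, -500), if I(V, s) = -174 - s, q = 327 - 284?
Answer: -35524/109 ≈ -325.91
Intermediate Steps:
p(r) = 2*r/(208 + r) (p(r) = (2*r)/(208 + r) = 2*r/(208 + r))
q = 43
p(10*1) - I(q, -500) = 2*(10*1)/(208 + 10*1) - (-174 - 1*(-500)) = 2*10/(208 + 10) - (-174 + 500) = 2*10/218 - 1*326 = 2*10*(1/218) - 326 = 10/109 - 326 = -35524/109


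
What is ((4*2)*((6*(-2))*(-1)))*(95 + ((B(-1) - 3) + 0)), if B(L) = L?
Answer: 8736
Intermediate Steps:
((4*2)*((6*(-2))*(-1)))*(95 + ((B(-1) - 3) + 0)) = ((4*2)*((6*(-2))*(-1)))*(95 + ((-1 - 3) + 0)) = (8*(-12*(-1)))*(95 + (-4 + 0)) = (8*12)*(95 - 4) = 96*91 = 8736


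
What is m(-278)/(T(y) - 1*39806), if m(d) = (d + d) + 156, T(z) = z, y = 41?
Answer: 80/7953 ≈ 0.010059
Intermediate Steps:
m(d) = 156 + 2*d (m(d) = 2*d + 156 = 156 + 2*d)
m(-278)/(T(y) - 1*39806) = (156 + 2*(-278))/(41 - 1*39806) = (156 - 556)/(41 - 39806) = -400/(-39765) = -400*(-1/39765) = 80/7953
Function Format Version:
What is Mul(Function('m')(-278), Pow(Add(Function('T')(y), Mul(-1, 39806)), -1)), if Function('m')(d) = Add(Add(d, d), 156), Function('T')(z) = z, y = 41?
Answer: Rational(80, 7953) ≈ 0.010059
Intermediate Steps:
Function('m')(d) = Add(156, Mul(2, d)) (Function('m')(d) = Add(Mul(2, d), 156) = Add(156, Mul(2, d)))
Mul(Function('m')(-278), Pow(Add(Function('T')(y), Mul(-1, 39806)), -1)) = Mul(Add(156, Mul(2, -278)), Pow(Add(41, Mul(-1, 39806)), -1)) = Mul(Add(156, -556), Pow(Add(41, -39806), -1)) = Mul(-400, Pow(-39765, -1)) = Mul(-400, Rational(-1, 39765)) = Rational(80, 7953)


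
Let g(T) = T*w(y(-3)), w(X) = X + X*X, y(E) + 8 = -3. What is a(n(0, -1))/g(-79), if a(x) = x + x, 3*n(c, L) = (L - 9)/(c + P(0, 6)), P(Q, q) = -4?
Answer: -1/5214 ≈ -0.00019179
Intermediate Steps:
y(E) = -11 (y(E) = -8 - 3 = -11)
w(X) = X + X²
n(c, L) = (-9 + L)/(3*(-4 + c)) (n(c, L) = ((L - 9)/(c - 4))/3 = ((-9 + L)/(-4 + c))/3 = (-9 + L)/(3*(-4 + c)))
a(x) = 2*x
g(T) = 110*T (g(T) = T*(-11*(1 - 11)) = T*(-11*(-10)) = T*110 = 110*T)
a(n(0, -1))/g(-79) = (2*((-9 - 1)/(3*(-4 + 0))))/((110*(-79))) = (2*((⅓)*(-10)/(-4)))/(-8690) = (2*((⅓)*(-¼)*(-10)))*(-1/8690) = (2*(⅚))*(-1/8690) = (5/3)*(-1/8690) = -1/5214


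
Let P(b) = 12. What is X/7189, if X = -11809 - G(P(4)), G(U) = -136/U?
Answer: -35393/21567 ≈ -1.6411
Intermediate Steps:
X = -35393/3 (X = -11809 - (-136)/12 = -11809 - 1*(-34/3) = -11809 + 34/3 = -35393/3 ≈ -11798.)
X/7189 = -35393/3/7189 = -35393/3*1/7189 = -35393/21567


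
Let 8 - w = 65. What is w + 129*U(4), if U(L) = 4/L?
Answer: 72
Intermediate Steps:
w = -57 (w = 8 - 1*65 = 8 - 65 = -57)
w + 129*U(4) = -57 + 129*(4/4) = -57 + 129*(4*(1/4)) = -57 + 129*1 = -57 + 129 = 72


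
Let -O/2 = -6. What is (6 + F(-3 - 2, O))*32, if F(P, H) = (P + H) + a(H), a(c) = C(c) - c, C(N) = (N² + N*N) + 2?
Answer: 9312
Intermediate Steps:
O = 12 (O = -2*(-6) = 12)
C(N) = 2 + 2*N² (C(N) = (N² + N²) + 2 = 2*N² + 2 = 2 + 2*N²)
a(c) = 2 - c + 2*c² (a(c) = (2 + 2*c²) - c = 2 - c + 2*c²)
F(P, H) = 2 + P + 2*H² (F(P, H) = (P + H) + (2 - H + 2*H²) = (H + P) + (2 - H + 2*H²) = 2 + P + 2*H²)
(6 + F(-3 - 2, O))*32 = (6 + (2 + (-3 - 2) + 2*12²))*32 = (6 + (2 - 5 + 2*144))*32 = (6 + (2 - 5 + 288))*32 = (6 + 285)*32 = 291*32 = 9312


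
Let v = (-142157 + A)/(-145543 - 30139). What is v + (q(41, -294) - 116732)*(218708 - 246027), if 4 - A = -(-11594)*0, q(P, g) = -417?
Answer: 562251536455295/175682 ≈ 3.2004e+9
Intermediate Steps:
A = 4 (A = 4 - (-682)*(-17*0) = 4 - (-682)*0 = 4 - 1*0 = 4 + 0 = 4)
v = 142153/175682 (v = (-142157 + 4)/(-145543 - 30139) = -142153/(-175682) = -142153*(-1/175682) = 142153/175682 ≈ 0.80915)
v + (q(41, -294) - 116732)*(218708 - 246027) = 142153/175682 + (-417 - 116732)*(218708 - 246027) = 142153/175682 - 117149*(-27319) = 142153/175682 + 3200393531 = 562251536455295/175682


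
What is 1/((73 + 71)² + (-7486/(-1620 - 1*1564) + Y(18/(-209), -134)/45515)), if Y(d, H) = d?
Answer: 15144114920/314063972745269 ≈ 4.8220e-5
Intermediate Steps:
1/((73 + 71)² + (-7486/(-1620 - 1*1564) + Y(18/(-209), -134)/45515)) = 1/((73 + 71)² + (-7486/(-1620 - 1*1564) + (18/(-209))/45515)) = 1/(144² + (-7486/(-1620 - 1564) + (18*(-1/209))*(1/45515))) = 1/(20736 + (-7486/(-3184) - 18/209*1/45515)) = 1/(20736 + (-7486*(-1/3184) - 18/9512635)) = 1/(20736 + (3743/1592 - 18/9512635)) = 1/(20736 + 35605764149/15144114920) = 1/(314063972745269/15144114920) = 15144114920/314063972745269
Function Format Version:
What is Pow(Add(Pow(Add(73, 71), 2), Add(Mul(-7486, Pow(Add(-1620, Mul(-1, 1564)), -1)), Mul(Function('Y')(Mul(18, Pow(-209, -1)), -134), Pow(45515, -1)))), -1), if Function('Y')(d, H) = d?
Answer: Rational(15144114920, 314063972745269) ≈ 4.8220e-5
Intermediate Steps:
Pow(Add(Pow(Add(73, 71), 2), Add(Mul(-7486, Pow(Add(-1620, Mul(-1, 1564)), -1)), Mul(Function('Y')(Mul(18, Pow(-209, -1)), -134), Pow(45515, -1)))), -1) = Pow(Add(Pow(Add(73, 71), 2), Add(Mul(-7486, Pow(Add(-1620, Mul(-1, 1564)), -1)), Mul(Mul(18, Pow(-209, -1)), Pow(45515, -1)))), -1) = Pow(Add(Pow(144, 2), Add(Mul(-7486, Pow(Add(-1620, -1564), -1)), Mul(Mul(18, Rational(-1, 209)), Rational(1, 45515)))), -1) = Pow(Add(20736, Add(Mul(-7486, Pow(-3184, -1)), Mul(Rational(-18, 209), Rational(1, 45515)))), -1) = Pow(Add(20736, Add(Mul(-7486, Rational(-1, 3184)), Rational(-18, 9512635))), -1) = Pow(Add(20736, Add(Rational(3743, 1592), Rational(-18, 9512635))), -1) = Pow(Add(20736, Rational(35605764149, 15144114920)), -1) = Pow(Rational(314063972745269, 15144114920), -1) = Rational(15144114920, 314063972745269)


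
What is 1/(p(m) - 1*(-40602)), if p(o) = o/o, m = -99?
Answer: 1/40603 ≈ 2.4629e-5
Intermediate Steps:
p(o) = 1
1/(p(m) - 1*(-40602)) = 1/(1 - 1*(-40602)) = 1/(1 + 40602) = 1/40603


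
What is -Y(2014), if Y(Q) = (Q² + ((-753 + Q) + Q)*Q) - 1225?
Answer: -10650821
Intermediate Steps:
Y(Q) = -1225 + Q² + Q*(-753 + 2*Q) (Y(Q) = (Q² + (-753 + 2*Q)*Q) - 1225 = (Q² + Q*(-753 + 2*Q)) - 1225 = -1225 + Q² + Q*(-753 + 2*Q))
-Y(2014) = -(-1225 - 753*2014 + 3*2014²) = -(-1225 - 1516542 + 3*4056196) = -(-1225 - 1516542 + 12168588) = -1*10650821 = -10650821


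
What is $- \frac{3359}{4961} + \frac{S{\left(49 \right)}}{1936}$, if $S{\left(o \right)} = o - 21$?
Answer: $- \frac{13149}{19844} \approx -0.66262$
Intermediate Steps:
$S{\left(o \right)} = -21 + o$ ($S{\left(o \right)} = o - 21 = -21 + o$)
$- \frac{3359}{4961} + \frac{S{\left(49 \right)}}{1936} = - \frac{3359}{4961} + \frac{-21 + 49}{1936} = \left(-3359\right) \frac{1}{4961} + 28 \cdot \frac{1}{1936} = - \frac{3359}{4961} + \frac{7}{484} = - \frac{13149}{19844}$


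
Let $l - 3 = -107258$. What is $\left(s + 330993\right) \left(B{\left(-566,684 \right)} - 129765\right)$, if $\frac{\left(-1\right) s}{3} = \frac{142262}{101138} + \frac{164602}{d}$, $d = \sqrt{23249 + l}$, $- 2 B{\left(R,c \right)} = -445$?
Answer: $- \frac{2168252780602020}{50569} - \frac{21322954585 i \sqrt{9334}}{9334} \approx -4.2877 \cdot 10^{10} - 2.2071 \cdot 10^{8} i$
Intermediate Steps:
$l = -107255$ ($l = 3 - 107258 = -107255$)
$B{\left(R,c \right)} = \frac{445}{2}$ ($B{\left(R,c \right)} = \left(- \frac{1}{2}\right) \left(-445\right) = \frac{445}{2}$)
$d = 3 i \sqrt{9334}$ ($d = \sqrt{23249 - 107255} = \sqrt{-84006} = 3 i \sqrt{9334} \approx 289.84 i$)
$s = - \frac{213393}{50569} + \frac{82301 i \sqrt{9334}}{4667}$ ($s = - 3 \left(\frac{142262}{101138} + \frac{164602}{3 i \sqrt{9334}}\right) = - 3 \left(142262 \cdot \frac{1}{101138} + 164602 \left(- \frac{i \sqrt{9334}}{28002}\right)\right) = - 3 \left(\frac{71131}{50569} - \frac{82301 i \sqrt{9334}}{14001}\right) = - \frac{213393}{50569} + \frac{82301 i \sqrt{9334}}{4667} \approx -4.2198 + 1703.7 i$)
$\left(s + 330993\right) \left(B{\left(-566,684 \right)} - 129765\right) = \left(\left(- \frac{213393}{50569} + \frac{82301 i \sqrt{9334}}{4667}\right) + 330993\right) \left(\frac{445}{2} - 129765\right) = \left(\frac{16737771624}{50569} + \frac{82301 i \sqrt{9334}}{4667}\right) \left(- \frac{259085}{2}\right) = - \frac{2168252780602020}{50569} - \frac{21322954585 i \sqrt{9334}}{9334}$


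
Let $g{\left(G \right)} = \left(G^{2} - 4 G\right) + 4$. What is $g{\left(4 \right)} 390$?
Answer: $1560$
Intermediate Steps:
$g{\left(G \right)} = 4 + G^{2} - 4 G$
$g{\left(4 \right)} 390 = \left(4 + 4^{2} - 16\right) 390 = \left(4 + 16 - 16\right) 390 = 4 \cdot 390 = 1560$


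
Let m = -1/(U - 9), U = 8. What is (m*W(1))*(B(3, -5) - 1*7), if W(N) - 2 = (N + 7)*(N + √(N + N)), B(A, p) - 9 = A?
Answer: 50 + 40*√2 ≈ 106.57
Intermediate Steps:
B(A, p) = 9 + A
m = 1 (m = -1/(8 - 9) = -1/(-1) = -1*(-1) = 1)
W(N) = 2 + (7 + N)*(N + √2*√N) (W(N) = 2 + (N + 7)*(N + √(N + N)) = 2 + (7 + N)*(N + √(2*N)) = 2 + (7 + N)*(N + √2*√N))
(m*W(1))*(B(3, -5) - 1*7) = (1*(2 + 1² + 7*1 + √2*1^(3/2) + 7*√2*√1))*((9 + 3) - 1*7) = (1*(2 + 1 + 7 + √2*1 + 7*√2*1))*(12 - 7) = (1*(2 + 1 + 7 + √2 + 7*√2))*5 = (1*(10 + 8*√2))*5 = (10 + 8*√2)*5 = 50 + 40*√2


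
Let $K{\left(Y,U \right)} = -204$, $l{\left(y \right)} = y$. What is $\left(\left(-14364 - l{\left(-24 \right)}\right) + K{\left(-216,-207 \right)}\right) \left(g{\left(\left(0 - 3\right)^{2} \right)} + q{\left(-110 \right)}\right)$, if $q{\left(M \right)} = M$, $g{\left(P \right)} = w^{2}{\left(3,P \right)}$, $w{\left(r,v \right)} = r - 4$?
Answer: $1585296$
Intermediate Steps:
$w{\left(r,v \right)} = -4 + r$
$g{\left(P \right)} = 1$ ($g{\left(P \right)} = \left(-4 + 3\right)^{2} = \left(-1\right)^{2} = 1$)
$\left(\left(-14364 - l{\left(-24 \right)}\right) + K{\left(-216,-207 \right)}\right) \left(g{\left(\left(0 - 3\right)^{2} \right)} + q{\left(-110 \right)}\right) = \left(\left(-14364 - -24\right) - 204\right) \left(1 - 110\right) = \left(\left(-14364 + 24\right) - 204\right) \left(-109\right) = \left(-14340 - 204\right) \left(-109\right) = \left(-14544\right) \left(-109\right) = 1585296$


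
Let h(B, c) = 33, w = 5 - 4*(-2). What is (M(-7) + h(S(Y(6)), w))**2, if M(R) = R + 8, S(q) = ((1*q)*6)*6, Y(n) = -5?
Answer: 1156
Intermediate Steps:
w = 13 (w = 5 + 8 = 13)
S(q) = 36*q (S(q) = (q*6)*6 = (6*q)*6 = 36*q)
M(R) = 8 + R
(M(-7) + h(S(Y(6)), w))**2 = ((8 - 7) + 33)**2 = (1 + 33)**2 = 34**2 = 1156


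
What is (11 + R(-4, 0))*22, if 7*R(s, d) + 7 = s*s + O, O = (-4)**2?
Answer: 2244/7 ≈ 320.57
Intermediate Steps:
O = 16
R(s, d) = 9/7 + s**2/7 (R(s, d) = -1 + (s*s + 16)/7 = -1 + (s**2 + 16)/7 = -1 + (16 + s**2)/7 = -1 + (16/7 + s**2/7) = 9/7 + s**2/7)
(11 + R(-4, 0))*22 = (11 + (9/7 + (1/7)*(-4)**2))*22 = (11 + (9/7 + (1/7)*16))*22 = (11 + (9/7 + 16/7))*22 = (11 + 25/7)*22 = (102/7)*22 = 2244/7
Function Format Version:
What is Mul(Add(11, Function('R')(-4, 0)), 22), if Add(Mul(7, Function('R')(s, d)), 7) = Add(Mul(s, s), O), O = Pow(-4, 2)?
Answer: Rational(2244, 7) ≈ 320.57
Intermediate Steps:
O = 16
Function('R')(s, d) = Add(Rational(9, 7), Mul(Rational(1, 7), Pow(s, 2))) (Function('R')(s, d) = Add(-1, Mul(Rational(1, 7), Add(Mul(s, s), 16))) = Add(-1, Mul(Rational(1, 7), Add(Pow(s, 2), 16))) = Add(-1, Mul(Rational(1, 7), Add(16, Pow(s, 2)))) = Add(-1, Add(Rational(16, 7), Mul(Rational(1, 7), Pow(s, 2)))) = Add(Rational(9, 7), Mul(Rational(1, 7), Pow(s, 2))))
Mul(Add(11, Function('R')(-4, 0)), 22) = Mul(Add(11, Add(Rational(9, 7), Mul(Rational(1, 7), Pow(-4, 2)))), 22) = Mul(Add(11, Add(Rational(9, 7), Mul(Rational(1, 7), 16))), 22) = Mul(Add(11, Add(Rational(9, 7), Rational(16, 7))), 22) = Mul(Add(11, Rational(25, 7)), 22) = Mul(Rational(102, 7), 22) = Rational(2244, 7)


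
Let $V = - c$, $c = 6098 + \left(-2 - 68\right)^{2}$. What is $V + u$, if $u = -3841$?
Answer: $-14839$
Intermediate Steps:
$c = 10998$ ($c = 6098 + \left(-70\right)^{2} = 6098 + 4900 = 10998$)
$V = -10998$ ($V = \left(-1\right) 10998 = -10998$)
$V + u = -10998 - 3841 = -14839$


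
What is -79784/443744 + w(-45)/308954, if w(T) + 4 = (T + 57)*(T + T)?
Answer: -1570662777/8568530236 ≈ -0.18331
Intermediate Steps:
w(T) = -4 + 2*T*(57 + T) (w(T) = -4 + (T + 57)*(T + T) = -4 + (57 + T)*(2*T) = -4 + 2*T*(57 + T))
-79784/443744 + w(-45)/308954 = -79784/443744 + (-4 + 2*(-45)² + 114*(-45))/308954 = -79784*1/443744 + (-4 + 2*2025 - 5130)*(1/308954) = -9973/55468 + (-4 + 4050 - 5130)*(1/308954) = -9973/55468 - 1084*1/308954 = -9973/55468 - 542/154477 = -1570662777/8568530236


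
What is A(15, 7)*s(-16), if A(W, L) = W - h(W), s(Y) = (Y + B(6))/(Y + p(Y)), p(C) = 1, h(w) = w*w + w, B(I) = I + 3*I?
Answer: 120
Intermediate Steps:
B(I) = 4*I
h(w) = w + w² (h(w) = w² + w = w + w²)
s(Y) = (24 + Y)/(1 + Y) (s(Y) = (Y + 4*6)/(Y + 1) = (Y + 24)/(1 + Y) = (24 + Y)/(1 + Y))
A(W, L) = W - W*(1 + W)
A(15, 7)*s(-16) = (-1*15²)*((24 - 16)/(1 - 16)) = (-1*225)*(8/(-15)) = -(-15)*8 = -225*(-8/15) = 120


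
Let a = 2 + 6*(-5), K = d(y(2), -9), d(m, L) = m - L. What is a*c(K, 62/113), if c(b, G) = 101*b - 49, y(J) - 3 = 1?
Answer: -35392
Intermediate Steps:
y(J) = 4 (y(J) = 3 + 1 = 4)
K = 13 (K = 4 - 1*(-9) = 4 + 9 = 13)
c(b, G) = -49 + 101*b
a = -28 (a = 2 - 30 = -28)
a*c(K, 62/113) = -28*(-49 + 101*13) = -28*(-49 + 1313) = -28*1264 = -35392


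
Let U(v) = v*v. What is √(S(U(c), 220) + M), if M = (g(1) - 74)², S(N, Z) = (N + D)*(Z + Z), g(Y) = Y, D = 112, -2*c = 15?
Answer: √79359 ≈ 281.71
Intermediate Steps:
c = -15/2 (c = -½*15 = -15/2 ≈ -7.5000)
U(v) = v²
S(N, Z) = 2*Z*(112 + N) (S(N, Z) = (N + 112)*(Z + Z) = (112 + N)*(2*Z) = 2*Z*(112 + N))
M = 5329 (M = (1 - 74)² = (-73)² = 5329)
√(S(U(c), 220) + M) = √(2*220*(112 + (-15/2)²) + 5329) = √(2*220*(112 + 225/4) + 5329) = √(2*220*(673/4) + 5329) = √(74030 + 5329) = √79359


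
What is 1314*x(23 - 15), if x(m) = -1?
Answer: -1314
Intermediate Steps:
1314*x(23 - 15) = 1314*(-1) = -1314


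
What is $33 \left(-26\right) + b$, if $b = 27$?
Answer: $-831$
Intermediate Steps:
$33 \left(-26\right) + b = 33 \left(-26\right) + 27 = -858 + 27 = -831$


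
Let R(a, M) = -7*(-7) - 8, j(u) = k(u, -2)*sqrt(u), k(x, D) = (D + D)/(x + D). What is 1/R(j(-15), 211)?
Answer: 1/41 ≈ 0.024390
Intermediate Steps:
k(x, D) = 2*D/(D + x) (k(x, D) = (2*D)/(D + x) = 2*D/(D + x))
j(u) = -4*sqrt(u)/(-2 + u) (j(u) = (2*(-2)/(-2 + u))*sqrt(u) = (-4/(-2 + u))*sqrt(u) = -4*sqrt(u)/(-2 + u))
R(a, M) = 41 (R(a, M) = 49 - 8 = 41)
1/R(j(-15), 211) = 1/41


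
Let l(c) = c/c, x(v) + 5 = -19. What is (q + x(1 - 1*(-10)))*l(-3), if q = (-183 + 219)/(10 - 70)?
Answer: -123/5 ≈ -24.600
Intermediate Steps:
x(v) = -24 (x(v) = -5 - 19 = -24)
q = -3/5 (q = 36/(-60) = 36*(-1/60) = -3/5 ≈ -0.60000)
l(c) = 1
(q + x(1 - 1*(-10)))*l(-3) = (-3/5 - 24)*1 = -123/5*1 = -123/5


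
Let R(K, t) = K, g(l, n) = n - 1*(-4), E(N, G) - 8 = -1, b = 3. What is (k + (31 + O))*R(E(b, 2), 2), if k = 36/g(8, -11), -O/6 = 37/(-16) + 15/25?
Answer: 10117/40 ≈ 252.93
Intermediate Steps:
E(N, G) = 7 (E(N, G) = 8 - 1 = 7)
O = 411/40 (O = -6*(37/(-16) + 15/25) = -6*(37*(-1/16) + 15*(1/25)) = -6*(-37/16 + ⅗) = -6*(-137/80) = 411/40 ≈ 10.275)
g(l, n) = 4 + n (g(l, n) = n + 4 = 4 + n)
k = -36/7 (k = 36/(4 - 11) = 36/(-7) = 36*(-⅐) = -36/7 ≈ -5.1429)
(k + (31 + O))*R(E(b, 2), 2) = (-36/7 + (31 + 411/40))*7 = (-36/7 + 1651/40)*7 = (10117/280)*7 = 10117/40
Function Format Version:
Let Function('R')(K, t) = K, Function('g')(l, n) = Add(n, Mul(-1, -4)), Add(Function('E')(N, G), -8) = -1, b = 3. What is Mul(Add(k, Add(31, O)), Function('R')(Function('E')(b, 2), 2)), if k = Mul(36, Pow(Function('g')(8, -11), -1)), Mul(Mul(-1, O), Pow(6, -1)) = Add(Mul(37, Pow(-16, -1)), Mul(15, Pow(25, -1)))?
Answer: Rational(10117, 40) ≈ 252.93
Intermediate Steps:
Function('E')(N, G) = 7 (Function('E')(N, G) = Add(8, -1) = 7)
O = Rational(411, 40) (O = Mul(-6, Add(Mul(37, Pow(-16, -1)), Mul(15, Pow(25, -1)))) = Mul(-6, Add(Mul(37, Rational(-1, 16)), Mul(15, Rational(1, 25)))) = Mul(-6, Add(Rational(-37, 16), Rational(3, 5))) = Mul(-6, Rational(-137, 80)) = Rational(411, 40) ≈ 10.275)
Function('g')(l, n) = Add(4, n) (Function('g')(l, n) = Add(n, 4) = Add(4, n))
k = Rational(-36, 7) (k = Mul(36, Pow(Add(4, -11), -1)) = Mul(36, Pow(-7, -1)) = Mul(36, Rational(-1, 7)) = Rational(-36, 7) ≈ -5.1429)
Mul(Add(k, Add(31, O)), Function('R')(Function('E')(b, 2), 2)) = Mul(Add(Rational(-36, 7), Add(31, Rational(411, 40))), 7) = Mul(Add(Rational(-36, 7), Rational(1651, 40)), 7) = Mul(Rational(10117, 280), 7) = Rational(10117, 40)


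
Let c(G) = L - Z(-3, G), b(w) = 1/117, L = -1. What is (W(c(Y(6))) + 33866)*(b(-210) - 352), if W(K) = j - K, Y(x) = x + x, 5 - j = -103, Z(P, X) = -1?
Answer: -1399151242/117 ≈ -1.1959e+7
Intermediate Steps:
b(w) = 1/117
j = 108 (j = 5 - 1*(-103) = 5 + 103 = 108)
Y(x) = 2*x
c(G) = 0 (c(G) = -1 - 1*(-1) = -1 + 1 = 0)
W(K) = 108 - K
(W(c(Y(6))) + 33866)*(b(-210) - 352) = ((108 - 1*0) + 33866)*(1/117 - 352) = ((108 + 0) + 33866)*(-41183/117) = (108 + 33866)*(-41183/117) = 33974*(-41183/117) = -1399151242/117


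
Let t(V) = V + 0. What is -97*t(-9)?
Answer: 873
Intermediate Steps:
t(V) = V
-97*t(-9) = -97*(-9) = 873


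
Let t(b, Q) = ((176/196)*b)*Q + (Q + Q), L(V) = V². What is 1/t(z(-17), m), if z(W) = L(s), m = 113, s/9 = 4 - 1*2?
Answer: 49/1622002 ≈ 3.0210e-5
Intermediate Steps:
s = 18 (s = 9*(4 - 1*2) = 9*(4 - 2) = 9*2 = 18)
z(W) = 324 (z(W) = 18² = 324)
t(b, Q) = 2*Q + 44*Q*b/49 (t(b, Q) = ((176*(1/196))*b)*Q + 2*Q = (44*b/49)*Q + 2*Q = 44*Q*b/49 + 2*Q = 2*Q + 44*Q*b/49)
1/t(z(-17), m) = 1/((2/49)*113*(49 + 22*324)) = 1/((2/49)*113*(49 + 7128)) = 1/((2/49)*113*7177) = 1/(1622002/49) = 49/1622002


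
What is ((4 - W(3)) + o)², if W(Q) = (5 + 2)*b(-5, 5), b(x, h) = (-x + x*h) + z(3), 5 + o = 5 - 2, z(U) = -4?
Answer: 28900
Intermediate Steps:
o = -2 (o = -5 + (5 - 2) = -5 + 3 = -2)
b(x, h) = -4 - x + h*x (b(x, h) = (-x + x*h) - 4 = (-x + h*x) - 4 = -4 - x + h*x)
W(Q) = -168 (W(Q) = (5 + 2)*(-4 - 1*(-5) + 5*(-5)) = 7*(-4 + 5 - 25) = 7*(-24) = -168)
((4 - W(3)) + o)² = ((4 - 1*(-168)) - 2)² = ((4 + 168) - 2)² = (172 - 2)² = 170² = 28900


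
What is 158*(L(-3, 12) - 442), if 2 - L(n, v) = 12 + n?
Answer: -70942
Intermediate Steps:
L(n, v) = -10 - n (L(n, v) = 2 - (12 + n) = 2 + (-12 - n) = -10 - n)
158*(L(-3, 12) - 442) = 158*((-10 - 1*(-3)) - 442) = 158*((-10 + 3) - 442) = 158*(-7 - 442) = 158*(-449) = -70942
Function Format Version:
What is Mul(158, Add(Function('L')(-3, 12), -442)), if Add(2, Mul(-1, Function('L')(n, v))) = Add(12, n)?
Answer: -70942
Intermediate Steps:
Function('L')(n, v) = Add(-10, Mul(-1, n)) (Function('L')(n, v) = Add(2, Mul(-1, Add(12, n))) = Add(2, Add(-12, Mul(-1, n))) = Add(-10, Mul(-1, n)))
Mul(158, Add(Function('L')(-3, 12), -442)) = Mul(158, Add(Add(-10, Mul(-1, -3)), -442)) = Mul(158, Add(Add(-10, 3), -442)) = Mul(158, Add(-7, -442)) = Mul(158, -449) = -70942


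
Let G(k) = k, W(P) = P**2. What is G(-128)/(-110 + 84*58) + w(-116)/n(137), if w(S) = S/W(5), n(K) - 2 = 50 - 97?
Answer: 204196/2678625 ≈ 0.076232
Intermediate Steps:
n(K) = -45 (n(K) = 2 + (50 - 97) = 2 - 47 = -45)
w(S) = S/25 (w(S) = S/(5**2) = S/25)
G(-128)/(-110 + 84*58) + w(-116)/n(137) = -128/(-110 + 84*58) + ((1/25)*(-116))/(-45) = -128/(-110 + 4872) - 116/25*(-1/45) = -128/4762 + 116/1125 = -128*1/4762 + 116/1125 = -64/2381 + 116/1125 = 204196/2678625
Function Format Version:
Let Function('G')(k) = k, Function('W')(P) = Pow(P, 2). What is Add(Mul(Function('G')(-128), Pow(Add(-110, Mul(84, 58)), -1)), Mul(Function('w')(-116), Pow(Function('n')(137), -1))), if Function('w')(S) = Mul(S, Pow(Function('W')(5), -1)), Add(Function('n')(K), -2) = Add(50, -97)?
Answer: Rational(204196, 2678625) ≈ 0.076232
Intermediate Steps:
Function('n')(K) = -45 (Function('n')(K) = Add(2, Add(50, -97)) = Add(2, -47) = -45)
Function('w')(S) = Mul(Rational(1, 25), S) (Function('w')(S) = Mul(S, Pow(Pow(5, 2), -1)) = Mul(S, Pow(25, -1)) = Mul(S, Rational(1, 25)) = Mul(Rational(1, 25), S))
Add(Mul(Function('G')(-128), Pow(Add(-110, Mul(84, 58)), -1)), Mul(Function('w')(-116), Pow(Function('n')(137), -1))) = Add(Mul(-128, Pow(Add(-110, Mul(84, 58)), -1)), Mul(Mul(Rational(1, 25), -116), Pow(-45, -1))) = Add(Mul(-128, Pow(Add(-110, 4872), -1)), Mul(Rational(-116, 25), Rational(-1, 45))) = Add(Mul(-128, Pow(4762, -1)), Rational(116, 1125)) = Add(Mul(-128, Rational(1, 4762)), Rational(116, 1125)) = Add(Rational(-64, 2381), Rational(116, 1125)) = Rational(204196, 2678625)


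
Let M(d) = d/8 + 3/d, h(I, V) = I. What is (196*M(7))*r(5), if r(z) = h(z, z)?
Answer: 2555/2 ≈ 1277.5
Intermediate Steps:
r(z) = z
M(d) = 3/d + d/8 (M(d) = d*(⅛) + 3/d = d/8 + 3/d = 3/d + d/8)
(196*M(7))*r(5) = (196*(3/7 + (⅛)*7))*5 = (196*(3*(⅐) + 7/8))*5 = (196*(3/7 + 7/8))*5 = (196*(73/56))*5 = (511/2)*5 = 2555/2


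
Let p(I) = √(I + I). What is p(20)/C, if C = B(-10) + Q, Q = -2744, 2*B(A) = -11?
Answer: -4*√10/5499 ≈ -0.0023003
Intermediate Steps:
B(A) = -11/2 (B(A) = (½)*(-11) = -11/2)
p(I) = √2*√I (p(I) = √(2*I) = √2*√I)
C = -5499/2 (C = -11/2 - 2744 = -5499/2 ≈ -2749.5)
p(20)/C = (√2*√20)/(-5499/2) = (√2*(2*√5))*(-2/5499) = (2*√10)*(-2/5499) = -4*√10/5499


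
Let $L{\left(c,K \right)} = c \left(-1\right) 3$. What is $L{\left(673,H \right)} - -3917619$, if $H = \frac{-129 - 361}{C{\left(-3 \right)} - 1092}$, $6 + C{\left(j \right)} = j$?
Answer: $3915600$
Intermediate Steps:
$C{\left(j \right)} = -6 + j$
$H = \frac{490}{1101}$ ($H = \frac{-129 - 361}{\left(-6 - 3\right) - 1092} = \frac{-129 - 361}{-9 - 1092} = - \frac{490}{-1101} = \left(-490\right) \left(- \frac{1}{1101}\right) = \frac{490}{1101} \approx 0.44505$)
$L{\left(c,K \right)} = - 3 c$ ($L{\left(c,K \right)} = - c 3 = - 3 c$)
$L{\left(673,H \right)} - -3917619 = \left(-3\right) 673 - -3917619 = -2019 + 3917619 = 3915600$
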